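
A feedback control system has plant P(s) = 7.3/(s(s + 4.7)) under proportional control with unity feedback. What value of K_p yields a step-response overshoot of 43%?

K_p = 11.2

From %OS = 100·exp(−πζ/√(1−ζ²)) = 43%, ζ = −ln(0.43)/√(π²+ln²(0.43)) = 0.2594.
Characteristic equation s² + 4.7s + 7.3K_p = 0 gives ζ = 4.7/(2√(7.3K_p)).
Setting ζ = 0.2594: √(7.3K_p) = 4.7/(2·0.2594) = 9.058, so K_p = 82.04/7.3 = 11.2.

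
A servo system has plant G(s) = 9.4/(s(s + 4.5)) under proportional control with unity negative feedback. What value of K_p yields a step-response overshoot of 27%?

K_p = 3.64

From %OS = 100·exp(−πζ/√(1−ζ²)) = 27%, ζ = −ln(0.27)/√(π²+ln²(0.27)) = 0.3847.
Characteristic equation s² + 4.5s + 9.4K_p = 0 gives ζ = 4.5/(2√(9.4K_p)).
Setting ζ = 0.3847: √(9.4K_p) = 4.5/(2·0.3847) = 5.849, so K_p = 34.21/9.4 = 3.64.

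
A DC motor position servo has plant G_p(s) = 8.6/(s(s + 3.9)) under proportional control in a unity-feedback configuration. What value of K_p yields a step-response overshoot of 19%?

K_p = 2.02

From %OS = 100·exp(−πζ/√(1−ζ²)) = 19%, ζ = −ln(0.19)/√(π²+ln²(0.19)) = 0.4673.
Characteristic equation s² + 3.9s + 8.6K_p = 0 gives ζ = 3.9/(2√(8.6K_p)).
Setting ζ = 0.4673: √(8.6K_p) = 3.9/(2·0.4673) = 4.172, so K_p = 17.41/8.6 = 2.02.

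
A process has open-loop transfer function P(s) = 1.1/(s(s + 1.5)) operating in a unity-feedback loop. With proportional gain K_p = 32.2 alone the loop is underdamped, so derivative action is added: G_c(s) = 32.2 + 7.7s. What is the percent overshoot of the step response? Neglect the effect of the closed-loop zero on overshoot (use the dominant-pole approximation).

Forward path: (32.2 + 7.7s)·1.1/(s(s+1.5)). The closed-loop characteristic equation is s² + (1.5 + 1.1·7.7)s + 1.1·32.2 = 0.
That is s² + 9.97s + 35.42 = 0, so ω_n = 5.951 rad/s and ζ = 9.97/(2·5.951) = 0.8376.
%OS = 100·exp(−πζ/√(1−ζ²)) = 0.809%.

0.809%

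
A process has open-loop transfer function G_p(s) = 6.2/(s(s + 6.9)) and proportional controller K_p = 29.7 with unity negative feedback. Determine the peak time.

T_p = 0.239 s

The closed-loop denominator s² + 6.9s + 184.1 gives ω_n = √184.1 = 13.57 and ζ = 6.9/(2ω_n) = 0.2542.
Damped frequency ω_d = ω_n√(1−ζ²) = 13.12 rad/s, so peak time T_p = π/ω_d = 0.239 s.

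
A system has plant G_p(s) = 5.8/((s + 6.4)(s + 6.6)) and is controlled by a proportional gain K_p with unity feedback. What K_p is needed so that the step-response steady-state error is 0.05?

K_p = 138

Steady-state error for a unit step on this type-0 loop is 1/(1 + K_p·G_p(0)).
G_p(0) = 0.1373. Require 1/(1 + K_p·0.1373) = 0.05, so 1 + 0.1373·K_p = 20.
K_p = (20 − 1)/0.1373 = 138.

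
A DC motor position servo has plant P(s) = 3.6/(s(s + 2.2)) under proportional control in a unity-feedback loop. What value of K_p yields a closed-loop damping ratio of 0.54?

Closed-loop characteristic equation: s² + 2.2s + K_p·3.6 = 0.
So ω_n = √(3.6K_p) and 2ζω_n = 2.2, giving ζ = 2.2/(2√(3.6K_p)).
Setting ζ = 0.54: √(3.6K_p) = 2.2/(2·0.54) = 2.037, so K_p = 4.15/3.6 = 1.15.

K_p = 1.15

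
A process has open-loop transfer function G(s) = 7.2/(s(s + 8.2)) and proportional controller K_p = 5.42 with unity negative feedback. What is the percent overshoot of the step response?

6.5%

The closed-loop denominator s² + 8.2s + 39.02 gives ω_n = √39.02 = 6.247 and ζ = 8.2/(2ω_n) = 0.6563.
%OS = 100·exp(−πζ/√(1−ζ²)) = 100·exp(−π·0.6563/√0.5692) = 6.5%.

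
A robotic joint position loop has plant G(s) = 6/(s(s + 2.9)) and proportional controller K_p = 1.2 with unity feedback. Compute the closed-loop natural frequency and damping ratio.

ω_n = 2.68 rad/s, ζ = 0.54

With unity feedback the closed-loop characteristic equation is s² + 2.9s + 1.2·6 = s² + 2.9s + 7.2 = 0.
Matching s² + 2ζω_n s + ω_n²: ω_n = √7.2 = 2.683 rad/s and 2ζω_n = 2.9, so ζ = 2.9/(2·2.683) = 0.54.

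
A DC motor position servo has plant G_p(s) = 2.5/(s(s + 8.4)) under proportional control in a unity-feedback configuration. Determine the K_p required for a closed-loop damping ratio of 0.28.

Closed-loop characteristic equation: s² + 8.4s + K_p·2.5 = 0.
So ω_n = √(2.5K_p) and 2ζω_n = 8.4, giving ζ = 8.4/(2√(2.5K_p)).
Setting ζ = 0.28: √(2.5K_p) = 8.4/(2·0.28) = 15, so K_p = 225/2.5 = 90.

K_p = 90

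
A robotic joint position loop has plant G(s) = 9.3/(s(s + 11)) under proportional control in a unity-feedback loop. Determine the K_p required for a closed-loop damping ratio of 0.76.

K_p = 5.63

Closed-loop characteristic equation: s² + 11s + K_p·9.3 = 0.
So ω_n = √(9.3K_p) and 2ζω_n = 11, giving ζ = 11/(2√(9.3K_p)).
Setting ζ = 0.76: √(9.3K_p) = 11/(2·0.76) = 7.237, so K_p = 52.37/9.3 = 5.63.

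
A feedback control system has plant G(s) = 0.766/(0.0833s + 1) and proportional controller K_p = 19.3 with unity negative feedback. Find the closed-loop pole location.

Closed loop: T(s) = K_p·G/(1+K_p·G) = 14.78/(0.0833s + 1 + 14.78), with pole at s = −(1 + 14.78)/0.0833 = −189.5.

s = -189.5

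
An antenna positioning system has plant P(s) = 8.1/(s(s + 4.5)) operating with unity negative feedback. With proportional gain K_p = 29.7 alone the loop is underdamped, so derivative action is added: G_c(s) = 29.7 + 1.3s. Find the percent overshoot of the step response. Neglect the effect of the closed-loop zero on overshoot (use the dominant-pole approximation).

17.6%

Forward path: (29.7 + 1.3s)·8.1/(s(s+4.5)). The closed-loop characteristic equation is s² + (4.5 + 8.1·1.3)s + 8.1·29.7 = 0.
That is s² + 15.03s + 240.6 = 0, so ω_n = 15.51 rad/s and ζ = 15.03/(2·15.51) = 0.4845.
%OS = 100·exp(−πζ/√(1−ζ²)) = 17.6%.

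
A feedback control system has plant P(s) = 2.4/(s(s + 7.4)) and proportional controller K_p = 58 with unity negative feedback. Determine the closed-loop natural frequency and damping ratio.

The closed-loop denominator is s(s+7.4) + 58·2.4 = s² + 7.4s + 139.2.
So ω_n² = 139.2 ⇒ ω_n = 11.8 rad/s, and ζ = 7.4/(2ω_n) = 0.314.

ω_n = 11.8 rad/s, ζ = 0.314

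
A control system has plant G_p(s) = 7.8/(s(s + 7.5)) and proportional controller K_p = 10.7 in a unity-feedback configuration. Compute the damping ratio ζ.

ζ = 0.41

1 + K_p·G_p(s) = 0 gives s² + 7.5s + 83.46 = 0.
Matching s² + 2ζω_n s + ω_n²: ω_n = √83.46 = 9.136 rad/s and 2ζω_n = 7.5, so ζ = 7.5/(2·9.136) = 0.41.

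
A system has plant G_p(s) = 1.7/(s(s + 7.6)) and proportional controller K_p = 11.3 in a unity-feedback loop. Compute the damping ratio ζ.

With unity feedback the closed-loop characteristic equation is s² + 7.6s + 11.3·1.7 = s² + 7.6s + 19.21 = 0.
So ω_n² = 19.21 ⇒ ω_n = 4.383 rad/s, and ζ = 7.6/(2ω_n) = 0.867.

ζ = 0.867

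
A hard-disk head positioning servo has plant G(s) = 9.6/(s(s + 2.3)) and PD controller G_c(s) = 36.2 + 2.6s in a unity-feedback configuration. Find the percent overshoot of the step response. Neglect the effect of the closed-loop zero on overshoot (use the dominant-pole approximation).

Forward path: (36.2 + 2.6s)·9.6/(s(s+2.3)). The closed-loop characteristic equation is s² + (2.3 + 9.6·2.6)s + 9.6·36.2 = 0.
That is s² + 27.26s + 347.5 = 0, so ω_n = 18.64 rad/s and ζ = 27.26/(2·18.64) = 0.7311.
%OS = 100·exp(−πζ/√(1−ζ²)) = 3.45%.

3.45%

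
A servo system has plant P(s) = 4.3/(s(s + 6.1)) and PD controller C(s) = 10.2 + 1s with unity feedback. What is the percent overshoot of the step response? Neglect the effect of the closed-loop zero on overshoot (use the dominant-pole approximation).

1.86%

Forward path: (10.2 + 1s)·4.3/(s(s+6.1)). The closed-loop characteristic equation is s² + (6.1 + 4.3·1)s + 4.3·10.2 = 0.
That is s² + 10.4s + 43.86 = 0, so ω_n = 6.623 rad/s and ζ = 10.4/(2·6.623) = 0.7852.
%OS = 100·exp(−πζ/√(1−ζ²)) = 1.86%.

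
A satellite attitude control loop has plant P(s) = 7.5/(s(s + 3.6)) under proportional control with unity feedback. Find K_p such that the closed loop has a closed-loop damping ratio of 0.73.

K_p = 0.811

Closed-loop characteristic equation: s² + 3.6s + K_p·7.5 = 0.
So ω_n = √(7.5K_p) and 2ζω_n = 3.6, giving ζ = 3.6/(2√(7.5K_p)).
Setting ζ = 0.73: √(7.5K_p) = 3.6/(2·0.73) = 2.466, so K_p = 6.08/7.5 = 0.811.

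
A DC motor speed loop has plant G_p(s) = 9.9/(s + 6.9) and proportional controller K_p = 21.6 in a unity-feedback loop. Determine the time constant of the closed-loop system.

Closed-loop transfer function: T(s) = K_p·G_p(s)/(1 + K_p·G_p(s)) = 213.8/(s + 6.9 + 213.8) = 213.8/(s + 220.7).
Time constant τ = 1/220.7 = 0.00453 s.

τ = 0.00453 s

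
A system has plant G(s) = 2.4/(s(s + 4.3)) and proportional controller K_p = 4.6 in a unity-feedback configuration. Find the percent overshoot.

The closed-loop denominator s² + 4.3s + 11.04 gives ω_n = √11.04 = 3.323 and ζ = 4.3/(2ω_n) = 0.6471.
%OS = 100·exp(−πζ/√(1−ζ²)) = 100·exp(−π·0.6471/√0.5813) = 6.95%.

6.95%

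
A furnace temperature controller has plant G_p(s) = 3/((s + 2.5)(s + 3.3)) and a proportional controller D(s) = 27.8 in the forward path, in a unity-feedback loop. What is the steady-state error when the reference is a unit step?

0.09

The loop is type 0. Static position error constant K_pos = D(0)·G_p(0) = 27.8·0.3636 = 10.11.
Steady-state error to a unit step: e_ss = 1/(1+K_pos) = 1/11.11 = 0.09.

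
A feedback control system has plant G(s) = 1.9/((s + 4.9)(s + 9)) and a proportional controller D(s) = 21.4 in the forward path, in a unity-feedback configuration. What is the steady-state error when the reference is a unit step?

The loop is type 0. Static position error constant K_pos = D(0)·G(0) = 21.4·0.04308 = 0.922.
Steady-state error to a unit step: e_ss = 1/(1+K_pos) = 1/1.922 = 0.52.

0.52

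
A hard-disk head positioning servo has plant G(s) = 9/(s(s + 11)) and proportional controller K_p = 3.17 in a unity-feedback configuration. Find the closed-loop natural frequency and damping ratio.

1 + K_p·G(s) = 0 gives s² + 11s + 28.53 = 0.
So ω_n² = 28.53 ⇒ ω_n = 5.341 rad/s, and ζ = 11/(2ω_n) = 1.03.

ω_n = 5.34 rad/s, ζ = 1.03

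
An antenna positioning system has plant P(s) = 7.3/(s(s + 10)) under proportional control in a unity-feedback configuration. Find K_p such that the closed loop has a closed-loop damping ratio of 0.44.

K_p = 17.7

Closed-loop characteristic equation: s² + 10s + K_p·7.3 = 0.
So ω_n = √(7.3K_p) and 2ζω_n = 10, giving ζ = 10/(2√(7.3K_p)).
Setting ζ = 0.44: √(7.3K_p) = 10/(2·0.44) = 11.36, so K_p = 129.1/7.3 = 17.7.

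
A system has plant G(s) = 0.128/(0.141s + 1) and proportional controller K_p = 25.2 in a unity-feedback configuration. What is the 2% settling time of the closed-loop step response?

T_s ≈ 0.133 s

Closed loop: T(s) = K_p·G/(1+K_p·G) = 3.226/(0.141s + 1 + 3.226), with pole at s = −(1 + 3.226)/0.141 = −29.97.
τ = 1/29.97 = 0.03337 s, so 2% settling time ≈ 4τ = 0.133 s.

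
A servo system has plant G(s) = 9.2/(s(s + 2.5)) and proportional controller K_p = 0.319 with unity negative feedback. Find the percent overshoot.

3.5%

The closed-loop denominator s² + 2.5s + 2.935 gives ω_n = √2.935 = 1.713 and ζ = 2.5/(2ω_n) = 0.7297.
%OS = 100·exp(−πζ/√(1−ζ²)) = 100·exp(−π·0.7297/√0.4676) = 3.5%.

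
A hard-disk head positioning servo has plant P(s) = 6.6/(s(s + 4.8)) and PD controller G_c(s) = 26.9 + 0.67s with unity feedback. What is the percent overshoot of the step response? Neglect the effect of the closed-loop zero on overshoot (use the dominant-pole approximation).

31.4%

Forward path: (26.9 + 0.67s)·6.6/(s(s+4.8)). The closed-loop characteristic equation is s² + (4.8 + 6.6·0.67)s + 6.6·26.9 = 0.
That is s² + 9.222s + 177.5 = 0, so ω_n = 13.32 rad/s and ζ = 9.222/(2·13.32) = 0.3461.
%OS = 100·exp(−πζ/√(1−ζ²)) = 31.4%.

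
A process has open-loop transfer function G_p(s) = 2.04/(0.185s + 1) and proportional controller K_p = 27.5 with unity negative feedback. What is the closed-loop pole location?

Closed loop: T(s) = K_p·G_p/(1+K_p·G_p) = 56.1/(0.185s + 1 + 56.1), with pole at s = −(1 + 56.1)/0.185 = −308.6.

s = -308.6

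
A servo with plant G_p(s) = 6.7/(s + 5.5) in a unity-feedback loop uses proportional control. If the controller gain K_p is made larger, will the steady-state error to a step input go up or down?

e_ss = 1/(1 + K_p·G_p(0)); a larger K_p raises the denominator, so e_ss decreases.

decrease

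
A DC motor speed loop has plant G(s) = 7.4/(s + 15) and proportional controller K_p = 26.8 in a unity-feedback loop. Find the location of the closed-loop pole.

s = -213.3

Closed-loop transfer function: T(s) = K_p·G(s)/(1 + K_p·G(s)) = 198.3/(s + 15 + 198.3) = 198.3/(s + 213.3).
The closed-loop pole is at s = −213.3.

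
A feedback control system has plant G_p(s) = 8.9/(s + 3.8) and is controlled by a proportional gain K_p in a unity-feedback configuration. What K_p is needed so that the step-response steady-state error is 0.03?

K_p = 13.8

Steady-state error for a unit step on this type-0 loop is 1/(1 + K_p·G_p(0)).
G_p(0) = 2.342. Require 1/(1 + K_p·2.342) = 0.03, so 1 + 2.342·K_p = 33.33.
K_p = (33.33 − 1)/2.342 = 13.8.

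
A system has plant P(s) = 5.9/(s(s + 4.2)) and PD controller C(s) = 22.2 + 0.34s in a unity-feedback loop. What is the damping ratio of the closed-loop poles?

ζ = 0.271

Forward path: (22.2 + 0.34s)·5.9/(s(s+4.2)). The closed-loop characteristic equation is s² + (4.2 + 5.9·0.34)s + 5.9·22.2 = 0.
That is s² + 6.206s + 131 = 0, so ω_n = 11.44 rad/s and ζ = 6.206/(2·11.44) = 0.2711.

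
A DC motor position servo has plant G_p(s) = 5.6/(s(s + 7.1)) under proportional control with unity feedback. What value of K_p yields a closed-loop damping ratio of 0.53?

K_p = 8.01

Closed-loop characteristic equation: s² + 7.1s + K_p·5.6 = 0.
So ω_n = √(5.6K_p) and 2ζω_n = 7.1, giving ζ = 7.1/(2√(5.6K_p)).
Setting ζ = 0.53: √(5.6K_p) = 7.1/(2·0.53) = 6.698, so K_p = 44.86/5.6 = 8.01.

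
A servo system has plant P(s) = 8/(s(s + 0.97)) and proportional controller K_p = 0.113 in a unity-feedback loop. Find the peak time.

T_p = 3.84 s

From 1 + K_pP(s) = 0: s² + 0.97s + 0.904 = 0 ⇒ ω_n = 0.9508, ζ = 0.5101.
Damped frequency ω_d = ω_n√(1−ζ²) = 0.8178 rad/s, so peak time T_p = π/ω_d = 3.84 s.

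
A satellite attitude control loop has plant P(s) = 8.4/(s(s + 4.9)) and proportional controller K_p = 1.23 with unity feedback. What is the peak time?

From 1 + K_pP(s) = 0: s² + 4.9s + 10.33 = 0 ⇒ ω_n = 3.214, ζ = 0.7622.
Damped frequency ω_d = ω_n√(1−ζ²) = 2.081 rad/s, so peak time T_p = π/ω_d = 1.51 s.

T_p = 1.51 s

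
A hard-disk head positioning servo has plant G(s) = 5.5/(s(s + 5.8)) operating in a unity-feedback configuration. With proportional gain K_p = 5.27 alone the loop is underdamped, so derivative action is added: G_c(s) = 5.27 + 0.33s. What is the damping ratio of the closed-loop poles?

ζ = 0.707

Forward path: (5.27 + 0.33s)·5.5/(s(s+5.8)). The closed-loop characteristic equation is s² + (5.8 + 5.5·0.33)s + 5.5·5.27 = 0.
That is s² + 7.615s + 28.98 = 0, so ω_n = 5.384 rad/s and ζ = 7.615/(2·5.384) = 0.7072.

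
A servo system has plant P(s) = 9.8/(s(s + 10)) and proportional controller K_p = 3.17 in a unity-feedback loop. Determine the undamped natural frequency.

1 + K_p·P(s) = 0 gives s² + 10s + 31.07 = 0.
So ω_n² = 31.07 ⇒ ω_n = 5.574 rad/s, and ζ = 10/(2ω_n) = 0.897.

ω_n = 5.57 rad/s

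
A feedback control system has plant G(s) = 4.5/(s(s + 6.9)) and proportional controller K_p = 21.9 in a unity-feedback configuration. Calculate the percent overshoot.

From 1 + K_pG(s) = 0: s² + 6.9s + 98.55 = 0 ⇒ ω_n = 9.927, ζ = 0.3475.
%OS = 100·exp(−πζ/√(1−ζ²)) = 100·exp(−π·0.3475/√0.8792) = 31.2%.

31.2%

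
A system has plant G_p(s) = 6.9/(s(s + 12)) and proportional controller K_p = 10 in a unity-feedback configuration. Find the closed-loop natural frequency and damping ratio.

With unity feedback the closed-loop characteristic equation is s² + 12s + 10·6.9 = s² + 12s + 69 = 0.
So ω_n² = 69 ⇒ ω_n = 8.307 rad/s, and ζ = 12/(2ω_n) = 0.722.

ω_n = 8.31 rad/s, ζ = 0.722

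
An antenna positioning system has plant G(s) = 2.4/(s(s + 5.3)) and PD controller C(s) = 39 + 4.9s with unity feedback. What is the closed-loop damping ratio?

ζ = 0.882

Forward path: (39 + 4.9s)·2.4/(s(s+5.3)). The closed-loop characteristic equation is s² + (5.3 + 2.4·4.9)s + 2.4·39 = 0.
That is s² + 17.06s + 93.6 = 0, so ω_n = 9.675 rad/s and ζ = 17.06/(2·9.675) = 0.8817.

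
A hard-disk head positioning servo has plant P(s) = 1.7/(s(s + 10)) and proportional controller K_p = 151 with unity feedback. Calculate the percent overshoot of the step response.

35.6%

From 1 + K_pP(s) = 0: s² + 10s + 256.7 = 0 ⇒ ω_n = 16.02, ζ = 0.3121.
%OS = 100·exp(−πζ/√(1−ζ²)) = 100·exp(−π·0.3121/√0.9026) = 35.6%.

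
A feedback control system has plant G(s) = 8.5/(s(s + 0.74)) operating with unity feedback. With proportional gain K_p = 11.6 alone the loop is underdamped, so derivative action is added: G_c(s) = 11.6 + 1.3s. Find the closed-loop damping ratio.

ζ = 0.594

Forward path: (11.6 + 1.3s)·8.5/(s(s+0.74)). The closed-loop characteristic equation is s² + (0.74 + 8.5·1.3)s + 8.5·11.6 = 0.
That is s² + 11.79s + 98.6 = 0, so ω_n = 9.93 rad/s and ζ = 11.79/(2·9.93) = 0.5937.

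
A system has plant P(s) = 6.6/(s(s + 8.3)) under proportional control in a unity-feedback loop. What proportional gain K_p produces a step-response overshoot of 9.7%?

From %OS = 100·exp(−πζ/√(1−ζ²)) = 9.7%, ζ = −ln(0.097)/√(π²+ln²(0.097)) = 0.5962.
Characteristic equation s² + 8.3s + 6.6K_p = 0 gives ζ = 8.3/(2√(6.6K_p)).
Setting ζ = 0.5962: √(6.6K_p) = 8.3/(2·0.5962) = 6.961, so K_p = 48.45/6.6 = 7.34.

K_p = 7.34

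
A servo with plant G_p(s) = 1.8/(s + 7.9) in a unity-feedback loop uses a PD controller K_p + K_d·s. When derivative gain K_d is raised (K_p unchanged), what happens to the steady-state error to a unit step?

At s = 0 the derivative term contributes nothing: C(0) = K_p regardless of K_d, so K_pos = K_p·G_p(0) and e_ss are unchanged.

unchanged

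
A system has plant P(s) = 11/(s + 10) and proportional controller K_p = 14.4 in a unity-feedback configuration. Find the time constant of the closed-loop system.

τ = 0.00594 s

Closed-loop transfer function: T(s) = K_p·P(s)/(1 + K_p·P(s)) = 158.4/(s + 10 + 158.4) = 158.4/(s + 168.4).
Time constant τ = 1/168.4 = 0.00594 s.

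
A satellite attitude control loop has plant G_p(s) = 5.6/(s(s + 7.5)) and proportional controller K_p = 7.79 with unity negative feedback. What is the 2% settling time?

T_s ≈ 1.07 s

Closed-loop characteristic equation: s² + 7.5s + 43.62 = 0, so ω_n = 6.605 rad/s and ζ = 7.5/(2·6.605) = 0.5678.
2% settling time T_s ≈ 4/(ζω_n) = 4/3.75 = 1.07 s.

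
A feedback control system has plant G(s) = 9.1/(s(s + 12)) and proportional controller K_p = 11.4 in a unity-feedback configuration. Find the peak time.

T_p = 0.382 s

From 1 + K_pG(s) = 0: s² + 12s + 103.7 = 0 ⇒ ω_n = 10.19, ζ = 0.5891.
Damped frequency ω_d = ω_n√(1−ζ²) = 8.23 rad/s, so peak time T_p = π/ω_d = 0.382 s.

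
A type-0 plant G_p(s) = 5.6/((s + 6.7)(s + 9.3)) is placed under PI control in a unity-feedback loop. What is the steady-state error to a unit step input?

The PI controller's integrator makes the forward path type 1, so e_ss to a step is zero.

0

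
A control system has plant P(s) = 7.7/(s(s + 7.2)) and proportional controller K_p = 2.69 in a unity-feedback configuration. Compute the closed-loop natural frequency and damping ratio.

ω_n = 4.55 rad/s, ζ = 0.791

1 + K_p·P(s) = 0 gives s² + 7.2s + 20.71 = 0.
Matching s² + 2ζω_n s + ω_n²: ω_n = √20.71 = 4.551 rad/s and 2ζω_n = 7.2, so ζ = 7.2/(2·4.551) = 0.791.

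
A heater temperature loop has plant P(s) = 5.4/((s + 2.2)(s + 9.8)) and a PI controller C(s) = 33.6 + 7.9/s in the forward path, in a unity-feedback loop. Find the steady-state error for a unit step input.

0

The open loop C(s)P(s) has a pole at the origin (type 1), so the static position error constant is infinite and e_ss = 1/(1+∞) = 0.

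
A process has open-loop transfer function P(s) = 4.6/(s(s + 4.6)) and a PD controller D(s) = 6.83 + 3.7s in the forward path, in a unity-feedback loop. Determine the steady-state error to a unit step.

The open loop D(s)P(s) has a pole at the origin (type 1), so the static position error constant is infinite and e_ss = 1/(1+∞) = 0.

0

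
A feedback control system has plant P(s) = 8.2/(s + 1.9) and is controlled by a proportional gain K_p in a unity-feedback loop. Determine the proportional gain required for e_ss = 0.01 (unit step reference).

For a type-0 loop with proportional control, e_ss = 1/(1 + K_p·P(0)).
P(0) = 4.316. Require 1/(1 + K_p·4.316) = 0.01, so 1 + 4.316·K_p = 100.
K_p = (100 − 1)/4.316 = 22.9.

K_p = 22.9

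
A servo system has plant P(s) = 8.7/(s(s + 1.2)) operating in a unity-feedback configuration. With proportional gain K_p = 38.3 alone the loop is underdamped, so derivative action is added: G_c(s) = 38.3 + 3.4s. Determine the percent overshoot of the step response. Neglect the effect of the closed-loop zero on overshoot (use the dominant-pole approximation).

0.726%

Forward path: (38.3 + 3.4s)·8.7/(s(s+1.2)). The closed-loop characteristic equation is s² + (1.2 + 8.7·3.4)s + 8.7·38.3 = 0.
That is s² + 30.78s + 333.2 = 0, so ω_n = 18.25 rad/s and ζ = 30.78/(2·18.25) = 0.8431.
%OS = 100·exp(−πζ/√(1−ζ²)) = 0.726%.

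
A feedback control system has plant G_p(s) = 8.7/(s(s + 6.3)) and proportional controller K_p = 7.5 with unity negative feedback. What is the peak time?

T_p = 0.422 s

The closed-loop denominator s² + 6.3s + 65.25 gives ω_n = √65.25 = 8.078 and ζ = 6.3/(2ω_n) = 0.39.
Damped frequency ω_d = ω_n√(1−ζ²) = 7.438 rad/s, so peak time T_p = π/ω_d = 0.422 s.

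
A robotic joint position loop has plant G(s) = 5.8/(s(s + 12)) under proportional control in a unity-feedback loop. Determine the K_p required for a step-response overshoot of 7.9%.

K_p = 15.7

From %OS = 100·exp(−πζ/√(1−ζ²)) = 7.9%, ζ = −ln(0.079)/√(π²+ln²(0.079)) = 0.6285.
Characteristic equation s² + 12s + 5.8K_p = 0 gives ζ = 12/(2√(5.8K_p)).
Setting ζ = 0.6285: √(5.8K_p) = 12/(2·0.6285) = 9.547, so K_p = 91.15/5.8 = 15.7.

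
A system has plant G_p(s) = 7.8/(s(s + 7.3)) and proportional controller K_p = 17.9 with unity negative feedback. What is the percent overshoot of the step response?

36%

From 1 + K_pG_p(s) = 0: s² + 7.3s + 139.6 = 0 ⇒ ω_n = 11.82, ζ = 0.3089.
%OS = 100·exp(−πζ/√(1−ζ²)) = 100·exp(−π·0.3089/√0.9046) = 36%.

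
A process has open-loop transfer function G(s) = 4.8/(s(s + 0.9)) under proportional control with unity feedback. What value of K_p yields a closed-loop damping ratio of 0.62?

K_p = 0.11

Closed-loop characteristic equation: s² + 0.9s + K_p·4.8 = 0.
So ω_n = √(4.8K_p) and 2ζω_n = 0.9, giving ζ = 0.9/(2√(4.8K_p)).
Setting ζ = 0.62: √(4.8K_p) = 0.9/(2·0.62) = 0.7258, so K_p = 0.5268/4.8 = 0.11.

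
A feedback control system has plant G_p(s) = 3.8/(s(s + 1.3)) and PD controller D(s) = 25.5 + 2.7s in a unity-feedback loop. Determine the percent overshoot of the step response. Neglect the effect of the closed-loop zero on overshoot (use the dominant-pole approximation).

Forward path: (25.5 + 2.7s)·3.8/(s(s+1.3)). The closed-loop characteristic equation is s² + (1.3 + 3.8·2.7)s + 3.8·25.5 = 0.
That is s² + 11.56s + 96.9 = 0, so ω_n = 9.844 rad/s and ζ = 11.56/(2·9.844) = 0.5872.
%OS = 100·exp(−πζ/√(1−ζ²)) = 10.2%.

10.2%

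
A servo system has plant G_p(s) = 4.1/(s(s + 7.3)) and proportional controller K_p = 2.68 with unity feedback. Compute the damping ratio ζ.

ζ = 1.1

The closed-loop denominator is s(s+7.3) + 2.68·4.1 = s² + 7.3s + 10.99.
So ω_n² = 10.99 ⇒ ω_n = 3.315 rad/s, and ζ = 7.3/(2ω_n) = 1.1.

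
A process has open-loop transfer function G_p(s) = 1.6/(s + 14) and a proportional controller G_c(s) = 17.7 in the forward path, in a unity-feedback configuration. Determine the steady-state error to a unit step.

0.331

The loop is type 0. Static position error constant K_pos = G_c(0)·G_p(0) = 17.7·0.1143 = 2.023.
Steady-state error to a unit step: e_ss = 1/(1+K_pos) = 1/3.023 = 0.331.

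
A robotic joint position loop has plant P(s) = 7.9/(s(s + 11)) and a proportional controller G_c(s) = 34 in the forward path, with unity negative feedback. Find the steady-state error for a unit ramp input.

0.041

The loop has one pole at the origin (type 1). Velocity error constant K_v = lim_{s→0} s·G_c(s)P(s) = 34·7.9/11 = 24.42.
Steady-state error to a unit ramp: e_ss = 1/K_v = 0.041.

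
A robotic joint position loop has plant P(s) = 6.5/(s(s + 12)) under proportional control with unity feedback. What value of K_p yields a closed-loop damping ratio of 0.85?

Closed-loop characteristic equation: s² + 12s + K_p·6.5 = 0.
So ω_n = √(6.5K_p) and 2ζω_n = 12, giving ζ = 12/(2√(6.5K_p)).
Setting ζ = 0.85: √(6.5K_p) = 12/(2·0.85) = 7.059, so K_p = 49.83/6.5 = 7.67.

K_p = 7.67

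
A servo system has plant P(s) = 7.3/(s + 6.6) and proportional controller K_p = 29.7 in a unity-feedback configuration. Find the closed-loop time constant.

Closed-loop transfer function: T(s) = K_p·P(s)/(1 + K_p·P(s)) = 216.8/(s + 6.6 + 216.8) = 216.8/(s + 223.4).
Time constant τ = 1/223.4 = 0.00448 s.

τ = 0.00448 s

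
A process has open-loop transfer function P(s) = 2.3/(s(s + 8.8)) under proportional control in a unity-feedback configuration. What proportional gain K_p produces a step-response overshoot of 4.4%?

From %OS = 100·exp(−πζ/√(1−ζ²)) = 4.4%, ζ = −ln(0.044)/√(π²+ln²(0.044)) = 0.7051.
Characteristic equation s² + 8.8s + 2.3K_p = 0 gives ζ = 8.8/(2√(2.3K_p)).
Setting ζ = 0.7051: √(2.3K_p) = 8.8/(2·0.7051) = 6.241, so K_p = 38.94/2.3 = 16.9.

K_p = 16.9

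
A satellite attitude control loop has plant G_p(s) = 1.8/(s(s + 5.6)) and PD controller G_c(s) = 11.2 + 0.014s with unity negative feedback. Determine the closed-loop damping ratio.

ζ = 0.626

Forward path: (11.2 + 0.014s)·1.8/(s(s+5.6)). The closed-loop characteristic equation is s² + (5.6 + 1.8·0.014)s + 1.8·11.2 = 0.
That is s² + 5.625s + 20.16 = 0, so ω_n = 4.49 rad/s and ζ = 5.625/(2·4.49) = 0.6264.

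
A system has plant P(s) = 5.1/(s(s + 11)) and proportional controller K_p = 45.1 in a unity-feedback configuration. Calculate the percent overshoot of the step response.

From 1 + K_pP(s) = 0: s² + 11s + 230 = 0 ⇒ ω_n = 15.17, ζ = 0.3627.
%OS = 100·exp(−πζ/√(1−ζ²)) = 100·exp(−π·0.3627/√0.8685) = 29.4%.

29.4%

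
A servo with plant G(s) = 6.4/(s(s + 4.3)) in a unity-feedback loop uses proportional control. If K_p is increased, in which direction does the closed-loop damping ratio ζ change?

ζ = 4.3/(2√(6.4K_p)); increasing K_p raises the denominator, so ζ falls.

decrease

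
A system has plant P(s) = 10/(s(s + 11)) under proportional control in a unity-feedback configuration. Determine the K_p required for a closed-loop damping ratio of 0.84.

Closed-loop characteristic equation: s² + 11s + K_p·10 = 0.
So ω_n = √(10K_p) and 2ζω_n = 11, giving ζ = 11/(2√(10K_p)).
Setting ζ = 0.84: √(10K_p) = 11/(2·0.84) = 6.548, so K_p = 42.87/10 = 4.29.

K_p = 4.29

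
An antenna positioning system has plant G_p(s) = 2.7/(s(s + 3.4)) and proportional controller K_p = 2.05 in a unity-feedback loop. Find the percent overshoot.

3.75%

From 1 + K_pG_p(s) = 0: s² + 3.4s + 5.535 = 0 ⇒ ω_n = 2.353, ζ = 0.7226.
%OS = 100·exp(−πζ/√(1−ζ²)) = 100·exp(−π·0.7226/√0.4779) = 3.75%.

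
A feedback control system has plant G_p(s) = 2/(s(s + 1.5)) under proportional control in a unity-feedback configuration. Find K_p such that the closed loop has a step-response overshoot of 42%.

From %OS = 100·exp(−πζ/√(1−ζ²)) = 42%, ζ = −ln(0.42)/√(π²+ln²(0.42)) = 0.2662.
Characteristic equation s² + 1.5s + 2K_p = 0 gives ζ = 1.5/(2√(2K_p)).
Setting ζ = 0.2662: √(2K_p) = 1.5/(2·0.2662) = 2.818, so K_p = 7.94/2 = 3.97.

K_p = 3.97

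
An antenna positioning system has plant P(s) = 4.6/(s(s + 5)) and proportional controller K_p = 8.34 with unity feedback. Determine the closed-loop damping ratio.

ζ = 0.404

1 + K_p·P(s) = 0 gives s² + 5s + 38.36 = 0.
Matching s² + 2ζω_n s + ω_n²: ω_n = √38.36 = 6.194 rad/s and 2ζω_n = 5, so ζ = 5/(2·6.194) = 0.404.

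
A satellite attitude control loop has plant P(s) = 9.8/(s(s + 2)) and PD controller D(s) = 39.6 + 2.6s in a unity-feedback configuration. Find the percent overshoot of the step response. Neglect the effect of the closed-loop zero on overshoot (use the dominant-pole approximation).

Forward path: (39.6 + 2.6s)·9.8/(s(s+2)). The closed-loop characteristic equation is s² + (2 + 9.8·2.6)s + 9.8·39.6 = 0.
That is s² + 27.48s + 388.1 = 0, so ω_n = 19.7 rad/s and ζ = 27.48/(2·19.7) = 0.6975.
%OS = 100·exp(−πζ/√(1−ζ²)) = 4.7%.

4.7%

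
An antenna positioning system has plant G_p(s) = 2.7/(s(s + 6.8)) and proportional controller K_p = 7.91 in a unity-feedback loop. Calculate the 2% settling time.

T_s ≈ 1.18 s

From 1 + K_pG_p(s) = 0: s² + 6.8s + 21.36 = 0 ⇒ ω_n = 4.621, ζ = 0.7357.
2% settling time T_s ≈ 4/(ζω_n) = 4/3.4 = 1.18 s.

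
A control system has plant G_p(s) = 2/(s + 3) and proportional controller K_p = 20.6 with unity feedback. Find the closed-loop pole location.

Closed-loop transfer function: T(s) = K_p·G_p(s)/(1 + K_p·G_p(s)) = 41.2/(s + 3 + 41.2) = 41.2/(s + 44.2).
The closed-loop pole is at s = −44.2.

s = -44.2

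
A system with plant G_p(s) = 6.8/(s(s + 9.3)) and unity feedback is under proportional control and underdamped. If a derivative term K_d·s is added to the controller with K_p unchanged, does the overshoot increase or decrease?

decrease

The derivative term adds K·K_d to the s-coefficient of the characteristic equation, raising 2ζω_n while ω_n is unchanged; ζ increases, so overshoot decreases.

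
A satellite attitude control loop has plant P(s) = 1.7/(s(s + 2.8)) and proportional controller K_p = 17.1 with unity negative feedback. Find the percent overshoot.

Closed-loop characteristic equation: s² + 2.8s + 29.07 = 0, so ω_n = 5.392 rad/s and ζ = 2.8/(2·5.392) = 0.2597.
%OS = 100·exp(−πζ/√(1−ζ²)) = 100·exp(−π·0.2597/√0.9326) = 43%.

43%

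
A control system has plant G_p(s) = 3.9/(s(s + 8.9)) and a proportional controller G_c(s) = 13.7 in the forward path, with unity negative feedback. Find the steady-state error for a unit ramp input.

The loop has one pole at the origin (type 1). Velocity error constant K_v = lim_{s→0} s·G_c(s)G_p(s) = 13.7·3.9/8.9 = 6.003.
Steady-state error to a unit ramp: e_ss = 1/K_v = 0.167.

0.167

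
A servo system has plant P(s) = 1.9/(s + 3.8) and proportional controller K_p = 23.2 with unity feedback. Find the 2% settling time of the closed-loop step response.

Closed-loop transfer function: T(s) = K_p·P(s)/(1 + K_p·P(s)) = 44.08/(s + 3.8 + 44.08) = 44.08/(s + 47.88).
Time constant τ = 1/47.88 = 0.02089 s, so the 2% settling time is about 4τ = 0.0835 s.

T_s ≈ 0.0835 s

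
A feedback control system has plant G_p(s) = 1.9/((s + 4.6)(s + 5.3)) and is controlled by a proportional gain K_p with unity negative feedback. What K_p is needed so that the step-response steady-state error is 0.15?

K_p = 72.7

Steady-state error for a unit step on this type-0 loop is 1/(1 + K_p·G_p(0)).
G_p(0) = 0.07793. Require 1/(1 + K_p·0.07793) = 0.15, so 1 + 0.07793·K_p = 6.667.
K_p = (6.667 − 1)/0.07793 = 72.7.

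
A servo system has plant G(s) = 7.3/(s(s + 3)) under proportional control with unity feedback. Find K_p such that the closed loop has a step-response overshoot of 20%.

From %OS = 100·exp(−πζ/√(1−ζ²)) = 20%, ζ = −ln(0.2)/√(π²+ln²(0.2)) = 0.4559.
Characteristic equation s² + 3s + 7.3K_p = 0 gives ζ = 3/(2√(7.3K_p)).
Setting ζ = 0.4559: √(7.3K_p) = 3/(2·0.4559) = 3.29, so K_p = 10.82/7.3 = 1.48.

K_p = 1.48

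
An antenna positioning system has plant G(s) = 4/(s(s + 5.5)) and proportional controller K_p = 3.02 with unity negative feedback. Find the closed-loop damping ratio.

ζ = 0.791

1 + K_p·G(s) = 0 gives s² + 5.5s + 12.08 = 0.
Matching s² + 2ζω_n s + ω_n²: ω_n = √12.08 = 3.476 rad/s and 2ζω_n = 5.5, so ζ = 5.5/(2·3.476) = 0.791.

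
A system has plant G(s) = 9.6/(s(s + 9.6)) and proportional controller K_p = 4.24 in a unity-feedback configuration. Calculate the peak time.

The closed-loop denominator s² + 9.6s + 40.7 gives ω_n = √40.7 = 6.38 and ζ = 9.6/(2ω_n) = 0.7524.
Damped frequency ω_d = ω_n√(1−ζ²) = 4.203 rad/s, so peak time T_p = π/ω_d = 0.747 s.

T_p = 0.747 s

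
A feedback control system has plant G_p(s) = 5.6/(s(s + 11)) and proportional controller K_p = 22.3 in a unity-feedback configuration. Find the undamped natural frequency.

ω_n = 11.2 rad/s

The closed-loop denominator is s(s+11) + 22.3·5.6 = s² + 11s + 124.9.
So ω_n² = 124.9 ⇒ ω_n = 11.17 rad/s, and ζ = 11/(2ω_n) = 0.492.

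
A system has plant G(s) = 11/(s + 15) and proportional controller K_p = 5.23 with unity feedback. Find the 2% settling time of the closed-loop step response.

Closed-loop transfer function: T(s) = K_p·G(s)/(1 + K_p·G(s)) = 57.53/(s + 15 + 57.53) = 57.53/(s + 72.53).
Time constant τ = 1/72.53 = 0.01379 s, so the 2% settling time is about 4τ = 0.0551 s.

T_s ≈ 0.0551 s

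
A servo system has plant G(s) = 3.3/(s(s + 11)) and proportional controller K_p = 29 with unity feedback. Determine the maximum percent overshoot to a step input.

The closed-loop denominator s² + 11s + 95.7 gives ω_n = √95.7 = 9.783 and ζ = 11/(2ω_n) = 0.5622.
%OS = 100·exp(−πζ/√(1−ζ²)) = 100·exp(−π·0.5622/√0.6839) = 11.8%.

11.8%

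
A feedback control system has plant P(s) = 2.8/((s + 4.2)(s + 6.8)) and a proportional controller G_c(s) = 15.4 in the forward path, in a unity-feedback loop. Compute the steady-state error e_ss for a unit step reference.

0.398

The loop is type 0. Static position error constant K_pos = G_c(0)·P(0) = 15.4·0.09804 = 1.51.
Steady-state error to a unit step: e_ss = 1/(1+K_pos) = 1/2.51 = 0.398.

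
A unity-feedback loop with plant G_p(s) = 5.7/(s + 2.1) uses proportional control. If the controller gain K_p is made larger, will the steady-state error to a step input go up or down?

The position error constant K_pos = K_p·G_p(0) grows with K_p, and e_ss = 1/(1+K_pos) falls.

decrease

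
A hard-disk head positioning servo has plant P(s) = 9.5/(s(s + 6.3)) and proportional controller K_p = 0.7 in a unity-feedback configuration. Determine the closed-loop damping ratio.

With unity feedback the closed-loop characteristic equation is s² + 6.3s + 0.7·9.5 = s² + 6.3s + 6.65 = 0.
Matching s² + 2ζω_n s + ω_n²: ω_n = √6.65 = 2.579 rad/s and 2ζω_n = 6.3, so ζ = 6.3/(2·2.579) = 1.22.

ζ = 1.22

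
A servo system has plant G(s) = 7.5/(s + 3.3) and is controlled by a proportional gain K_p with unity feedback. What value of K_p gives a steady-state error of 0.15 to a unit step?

Steady-state error for a unit step on this type-0 loop is 1/(1 + K_p·G(0)).
G(0) = 2.273. Require 1/(1 + K_p·2.273) = 0.15, so 1 + 2.273·K_p = 6.667.
K_p = (6.667 − 1)/2.273 = 2.49.

K_p = 2.49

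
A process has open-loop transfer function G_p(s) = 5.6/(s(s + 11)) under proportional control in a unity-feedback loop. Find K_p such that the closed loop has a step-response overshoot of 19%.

From %OS = 100·exp(−πζ/√(1−ζ²)) = 19%, ζ = −ln(0.19)/√(π²+ln²(0.19)) = 0.4673.
Characteristic equation s² + 11s + 5.6K_p = 0 gives ζ = 11/(2√(5.6K_p)).
Setting ζ = 0.4673: √(5.6K_p) = 11/(2·0.4673) = 11.77, so K_p = 138.5/5.6 = 24.7.

K_p = 24.7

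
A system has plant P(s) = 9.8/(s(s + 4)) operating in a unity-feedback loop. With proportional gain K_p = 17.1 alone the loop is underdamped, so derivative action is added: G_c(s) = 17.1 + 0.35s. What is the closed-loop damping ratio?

ζ = 0.287

Forward path: (17.1 + 0.35s)·9.8/(s(s+4)). The closed-loop characteristic equation is s² + (4 + 9.8·0.35)s + 9.8·17.1 = 0.
That is s² + 7.43s + 167.6 = 0, so ω_n = 12.95 rad/s and ζ = 7.43/(2·12.95) = 0.287.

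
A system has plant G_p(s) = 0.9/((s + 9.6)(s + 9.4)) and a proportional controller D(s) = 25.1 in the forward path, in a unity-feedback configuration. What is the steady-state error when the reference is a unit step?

The loop is type 0. Static position error constant K_pos = D(0)·G_p(0) = 25.1·0.009973 = 0.2503.
Steady-state error to a unit step: e_ss = 1/(1+K_pos) = 1/1.25 = 0.8.

0.8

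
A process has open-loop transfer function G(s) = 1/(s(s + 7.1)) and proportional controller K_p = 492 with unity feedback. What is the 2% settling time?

The closed-loop denominator s² + 7.1s + 492 gives ω_n = √492 = 22.18 and ζ = 7.1/(2ω_n) = 0.16.
2% settling time T_s ≈ 4/(ζω_n) = 4/3.55 = 1.13 s.

T_s ≈ 1.13 s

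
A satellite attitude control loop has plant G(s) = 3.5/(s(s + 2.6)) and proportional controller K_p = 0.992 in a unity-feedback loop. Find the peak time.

T_p = 2.35 s

The closed-loop denominator s² + 2.6s + 3.472 gives ω_n = √3.472 = 1.863 and ζ = 2.6/(2ω_n) = 0.6977.
Damped frequency ω_d = ω_n√(1−ζ²) = 1.335 rad/s, so peak time T_p = π/ω_d = 2.35 s.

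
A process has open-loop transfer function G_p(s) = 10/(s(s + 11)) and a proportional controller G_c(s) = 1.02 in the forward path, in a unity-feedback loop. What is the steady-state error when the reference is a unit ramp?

1.08

The loop has one pole at the origin (type 1). Velocity error constant K_v = lim_{s→0} s·G_c(s)G_p(s) = 1.02·10/11 = 0.9273.
Steady-state error to a unit ramp: e_ss = 1/K_v = 1.08.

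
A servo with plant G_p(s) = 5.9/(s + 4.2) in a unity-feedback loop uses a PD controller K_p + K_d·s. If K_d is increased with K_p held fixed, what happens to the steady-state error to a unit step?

unchanged

At s = 0 the derivative term contributes nothing: C(0) = K_p regardless of K_d, so K_pos = K_p·G_p(0) and e_ss are unchanged.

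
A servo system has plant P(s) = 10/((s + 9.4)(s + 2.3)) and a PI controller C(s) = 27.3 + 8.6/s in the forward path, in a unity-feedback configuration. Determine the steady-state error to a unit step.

The open loop C(s)P(s) has a pole at the origin (type 1), so the static position error constant is infinite and e_ss = 1/(1+∞) = 0.

0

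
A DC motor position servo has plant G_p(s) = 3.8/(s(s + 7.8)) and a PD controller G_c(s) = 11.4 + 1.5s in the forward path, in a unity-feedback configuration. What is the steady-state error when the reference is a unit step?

0

The open loop G_c(s)G_p(s) has a pole at the origin (type 1), so the static position error constant is infinite and e_ss = 1/(1+∞) = 0.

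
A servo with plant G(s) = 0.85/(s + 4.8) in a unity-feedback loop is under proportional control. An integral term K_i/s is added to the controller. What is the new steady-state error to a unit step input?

The integrator makes K_pos = lim_{s→0} C(s)G(s) infinite, so e_ss = 1/(1+K_pos) = 0.

0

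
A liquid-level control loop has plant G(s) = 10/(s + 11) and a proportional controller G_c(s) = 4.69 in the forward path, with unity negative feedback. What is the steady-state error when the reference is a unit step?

0.19

The loop is type 0. Static position error constant K_pos = G_c(0)·G(0) = 4.69·0.9091 = 4.264.
Steady-state error to a unit step: e_ss = 1/(1+K_pos) = 1/5.264 = 0.19.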